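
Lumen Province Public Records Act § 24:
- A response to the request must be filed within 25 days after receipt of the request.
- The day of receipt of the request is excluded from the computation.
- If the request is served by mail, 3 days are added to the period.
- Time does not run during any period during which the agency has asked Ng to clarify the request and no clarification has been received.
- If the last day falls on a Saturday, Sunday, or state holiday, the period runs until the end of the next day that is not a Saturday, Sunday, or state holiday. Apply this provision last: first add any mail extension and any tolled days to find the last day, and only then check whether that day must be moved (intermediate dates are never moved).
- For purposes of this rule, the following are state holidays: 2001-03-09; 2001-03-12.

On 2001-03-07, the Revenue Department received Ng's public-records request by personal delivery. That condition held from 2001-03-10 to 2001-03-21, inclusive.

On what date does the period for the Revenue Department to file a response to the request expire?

25 days after 2001-03-07 is April 1, 2001.
Service was not by mail, so no mail extension applies.
From March 10, 2001 through March 21, 2001 inclusive is 12 days; tolling adds 12 days: April 1, 2001 + 12 days = April 13, 2001.
April 13, 2001 is a Friday and not a state holiday, so no extension applies.

April 13, 2001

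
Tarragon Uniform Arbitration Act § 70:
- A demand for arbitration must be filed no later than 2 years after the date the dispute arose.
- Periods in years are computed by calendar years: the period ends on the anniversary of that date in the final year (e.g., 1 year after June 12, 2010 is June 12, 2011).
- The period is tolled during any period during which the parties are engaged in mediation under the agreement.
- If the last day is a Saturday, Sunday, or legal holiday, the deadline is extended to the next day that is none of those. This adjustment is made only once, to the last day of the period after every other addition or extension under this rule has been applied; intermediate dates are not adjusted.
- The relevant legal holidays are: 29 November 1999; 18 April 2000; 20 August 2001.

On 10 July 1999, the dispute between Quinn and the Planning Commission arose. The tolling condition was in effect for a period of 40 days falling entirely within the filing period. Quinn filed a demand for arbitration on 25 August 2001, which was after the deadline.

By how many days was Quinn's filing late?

4 days

2 years after 10 July 1999 is July 10, 2001.
Tolling adds 40 days: July 10, 2001 + 40 days = August 19, 2001.
August 19, 2001 is Sunday; August 20, 2001 is a listed holiday. The next qualifying day is August 21, 2001.
The deadline is August 21, 2001; from August 21, 2001 to August 25, 2001 is 4 days.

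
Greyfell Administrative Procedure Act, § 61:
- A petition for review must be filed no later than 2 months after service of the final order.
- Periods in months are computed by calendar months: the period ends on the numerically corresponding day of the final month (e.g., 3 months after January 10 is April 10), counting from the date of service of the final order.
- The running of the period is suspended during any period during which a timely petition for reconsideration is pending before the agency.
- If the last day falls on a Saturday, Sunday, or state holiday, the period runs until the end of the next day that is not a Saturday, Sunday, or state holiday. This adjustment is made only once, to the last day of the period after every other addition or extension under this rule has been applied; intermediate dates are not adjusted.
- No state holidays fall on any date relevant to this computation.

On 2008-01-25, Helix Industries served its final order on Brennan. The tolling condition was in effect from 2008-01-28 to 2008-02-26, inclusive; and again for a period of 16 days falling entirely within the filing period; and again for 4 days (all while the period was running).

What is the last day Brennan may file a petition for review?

2 months after 2008-01-25 is March 25, 2008.
From January 28, 2008 through February 26, 2008 inclusive is 30 days; tolling adds 30 days: March 25, 2008 + 30 days = April 24, 2008.
Tolling adds 16 days: April 24, 2008 + 16 days = May 10, 2008.
Tolling adds 4 days: May 10, 2008 + 4 days = May 14, 2008.
May 14, 2008 is a Wednesday and not a state holiday, so no extension applies.

May 14, 2008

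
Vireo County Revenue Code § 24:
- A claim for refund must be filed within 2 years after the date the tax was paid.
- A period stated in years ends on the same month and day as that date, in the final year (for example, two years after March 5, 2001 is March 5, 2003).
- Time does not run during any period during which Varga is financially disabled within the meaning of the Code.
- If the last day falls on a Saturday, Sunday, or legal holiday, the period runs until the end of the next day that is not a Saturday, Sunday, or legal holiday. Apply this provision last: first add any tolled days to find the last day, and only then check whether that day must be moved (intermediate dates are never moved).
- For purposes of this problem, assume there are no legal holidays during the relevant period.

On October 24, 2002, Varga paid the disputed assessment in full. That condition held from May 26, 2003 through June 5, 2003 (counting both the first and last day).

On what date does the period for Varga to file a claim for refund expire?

2 years after October 24, 2002 is October 24, 2004.
From May 26, 2003 through June 5, 2003 inclusive is 11 days; tolling adds 11 days: October 24, 2004 + 11 days = November 4, 2004.
November 4, 2004 is a Thursday and not a legal holiday, so no extension applies.

November 4, 2004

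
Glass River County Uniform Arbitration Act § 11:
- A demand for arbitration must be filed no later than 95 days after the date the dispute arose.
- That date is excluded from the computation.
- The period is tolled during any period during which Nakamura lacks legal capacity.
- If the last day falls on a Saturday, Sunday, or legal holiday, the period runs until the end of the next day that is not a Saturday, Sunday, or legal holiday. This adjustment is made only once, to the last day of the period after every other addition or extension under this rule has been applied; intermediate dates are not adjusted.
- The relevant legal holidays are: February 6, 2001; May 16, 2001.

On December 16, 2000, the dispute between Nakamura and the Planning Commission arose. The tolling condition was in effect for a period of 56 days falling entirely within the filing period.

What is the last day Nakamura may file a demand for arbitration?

95 days after December 16, 2000 is March 21, 2001.
Tolling adds 56 days: March 21, 2001 + 56 days = May 16, 2001.
May 16, 2001 is a listed holiday. The next qualifying day is May 17, 2001.

May 17, 2001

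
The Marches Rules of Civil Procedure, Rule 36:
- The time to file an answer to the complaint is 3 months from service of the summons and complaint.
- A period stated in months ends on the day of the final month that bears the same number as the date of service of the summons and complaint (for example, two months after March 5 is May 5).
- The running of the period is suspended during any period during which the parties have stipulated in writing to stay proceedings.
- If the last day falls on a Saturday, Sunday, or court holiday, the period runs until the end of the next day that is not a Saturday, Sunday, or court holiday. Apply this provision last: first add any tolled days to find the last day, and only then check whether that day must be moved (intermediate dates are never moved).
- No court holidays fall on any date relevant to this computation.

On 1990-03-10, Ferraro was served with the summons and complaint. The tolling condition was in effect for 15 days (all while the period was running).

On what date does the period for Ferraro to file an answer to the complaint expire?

3 months after 1990-03-10 is June 10, 1990.
Tolling adds 15 days: June 10, 1990 + 15 days = June 25, 1990.
June 25, 1990 is a Monday and not a court holiday, so no extension applies.

June 25, 1990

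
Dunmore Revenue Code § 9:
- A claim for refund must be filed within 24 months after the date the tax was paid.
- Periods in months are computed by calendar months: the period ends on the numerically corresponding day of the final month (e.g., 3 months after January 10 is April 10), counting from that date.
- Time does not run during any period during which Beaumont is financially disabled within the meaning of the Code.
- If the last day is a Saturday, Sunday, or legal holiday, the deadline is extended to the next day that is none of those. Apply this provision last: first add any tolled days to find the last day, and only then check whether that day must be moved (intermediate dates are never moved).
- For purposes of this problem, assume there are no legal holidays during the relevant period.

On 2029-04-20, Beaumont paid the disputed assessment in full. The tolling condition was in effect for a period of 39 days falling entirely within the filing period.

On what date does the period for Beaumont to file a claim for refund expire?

24 months after 2029-04-20 is April 20, 2031.
Tolling adds 39 days: April 20, 2031 + 39 days = May 29, 2031.
May 29, 2031 is a Thursday and not a legal holiday, so no extension applies.

May 29, 2031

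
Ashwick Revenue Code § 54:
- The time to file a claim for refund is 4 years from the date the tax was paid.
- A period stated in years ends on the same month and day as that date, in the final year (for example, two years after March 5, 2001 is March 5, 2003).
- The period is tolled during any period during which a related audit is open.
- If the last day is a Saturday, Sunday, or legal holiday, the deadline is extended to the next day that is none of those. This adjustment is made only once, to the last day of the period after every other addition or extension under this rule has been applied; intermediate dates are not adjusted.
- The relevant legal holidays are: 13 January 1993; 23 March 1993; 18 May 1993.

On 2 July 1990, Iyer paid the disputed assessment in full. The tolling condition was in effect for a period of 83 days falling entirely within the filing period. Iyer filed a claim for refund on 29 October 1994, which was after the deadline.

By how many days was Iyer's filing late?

4 years after 2 July 1990 is July 2, 1994.
Tolling adds 83 days: July 2, 1994 + 83 days = September 23, 1994.
September 23, 1994 is a Friday and not a legal holiday, so no extension applies.
The deadline is September 23, 1994; from September 23, 1994 to October 29, 1994 is 36 days.

36 days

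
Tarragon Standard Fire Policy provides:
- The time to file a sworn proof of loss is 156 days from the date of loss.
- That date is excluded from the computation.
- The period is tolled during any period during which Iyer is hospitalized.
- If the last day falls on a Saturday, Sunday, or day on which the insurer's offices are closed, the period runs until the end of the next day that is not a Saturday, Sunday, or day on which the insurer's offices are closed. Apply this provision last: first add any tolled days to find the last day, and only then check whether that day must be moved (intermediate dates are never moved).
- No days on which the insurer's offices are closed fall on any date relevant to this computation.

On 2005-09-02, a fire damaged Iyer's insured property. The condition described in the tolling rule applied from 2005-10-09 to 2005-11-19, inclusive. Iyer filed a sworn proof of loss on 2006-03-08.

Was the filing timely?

156 days after 2005-09-02 is February 5, 2006.
From October 9, 2005 through November 19, 2005 inclusive is 42 days; tolling adds 42 days: February 5, 2006 + 42 days = March 19, 2006.
March 19, 2006 is Sunday. The next qualifying day is March 20, 2006.
The deadline is March 20, 2006; the filing on March 8, 2006 is on or before that date.

Yes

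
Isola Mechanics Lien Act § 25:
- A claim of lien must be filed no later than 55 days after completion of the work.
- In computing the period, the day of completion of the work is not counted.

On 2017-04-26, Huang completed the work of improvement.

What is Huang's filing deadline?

June 20, 2017

55 days after 2017-04-26 is June 20, 2017.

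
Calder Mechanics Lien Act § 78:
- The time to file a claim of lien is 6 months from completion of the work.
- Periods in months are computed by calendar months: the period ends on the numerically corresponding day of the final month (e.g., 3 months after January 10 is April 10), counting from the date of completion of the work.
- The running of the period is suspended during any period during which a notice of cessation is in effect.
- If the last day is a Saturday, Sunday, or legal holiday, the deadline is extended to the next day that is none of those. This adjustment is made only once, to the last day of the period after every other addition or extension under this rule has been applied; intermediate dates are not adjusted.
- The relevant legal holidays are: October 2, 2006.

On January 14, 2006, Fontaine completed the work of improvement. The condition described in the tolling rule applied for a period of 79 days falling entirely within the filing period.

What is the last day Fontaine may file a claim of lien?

October 3, 2006

6 months after January 14, 2006 is July 14, 2006.
Tolling adds 79 days: July 14, 2006 + 79 days = October 1, 2006.
October 1, 2006 is Sunday; October 2, 2006 is a listed holiday. The next qualifying day is October 3, 2006.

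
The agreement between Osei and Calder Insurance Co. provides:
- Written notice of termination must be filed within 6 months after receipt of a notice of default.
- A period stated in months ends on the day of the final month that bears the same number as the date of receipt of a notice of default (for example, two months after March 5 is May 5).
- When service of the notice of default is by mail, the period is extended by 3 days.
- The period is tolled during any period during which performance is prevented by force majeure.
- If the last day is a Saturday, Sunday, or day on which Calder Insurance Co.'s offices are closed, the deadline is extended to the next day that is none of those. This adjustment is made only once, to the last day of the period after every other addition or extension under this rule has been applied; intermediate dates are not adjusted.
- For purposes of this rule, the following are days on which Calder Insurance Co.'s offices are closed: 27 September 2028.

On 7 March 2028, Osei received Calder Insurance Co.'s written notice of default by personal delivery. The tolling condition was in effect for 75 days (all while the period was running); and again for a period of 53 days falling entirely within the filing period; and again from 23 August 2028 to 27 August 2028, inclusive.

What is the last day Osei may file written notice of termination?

6 months after 7 March 2028 is September 7, 2028.
Service was not by mail, so no mail extension applies.
Tolling adds 75 days: September 7, 2028 + 75 days = November 21, 2028.
Tolling adds 53 days: November 21, 2028 + 53 days = January 13, 2029.
From August 23, 2028 through August 27, 2028 inclusive is 5 days; tolling adds 5 days: January 13, 2029 + 5 days = January 18, 2029.
January 18, 2029 is a Thursday and not a day on which Calder Insurance Co.'s offices are closed, so no extension applies.

January 18, 2029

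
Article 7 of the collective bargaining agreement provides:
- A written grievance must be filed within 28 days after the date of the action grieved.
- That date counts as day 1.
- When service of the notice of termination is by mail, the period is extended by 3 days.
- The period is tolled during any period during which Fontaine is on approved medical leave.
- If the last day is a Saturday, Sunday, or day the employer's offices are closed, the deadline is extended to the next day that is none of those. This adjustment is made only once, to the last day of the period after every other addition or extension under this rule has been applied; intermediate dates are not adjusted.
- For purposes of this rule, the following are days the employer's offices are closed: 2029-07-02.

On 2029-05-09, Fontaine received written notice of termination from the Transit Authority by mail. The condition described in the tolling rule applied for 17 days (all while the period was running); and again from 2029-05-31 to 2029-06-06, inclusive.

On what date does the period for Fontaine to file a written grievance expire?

July 3, 2029

Counting 2029-05-09 as day 1, day 28 is June 5, 2029.
Service was by mail, adding 3 days: June 5, 2029 + 3 days = June 8, 2029.
Tolling adds 17 days: June 8, 2029 + 17 days = June 25, 2029.
From May 31, 2029 through June 6, 2029 inclusive is 7 days; tolling adds 7 days: June 25, 2029 + 7 days = July 2, 2029.
July 2, 2029 is a listed holiday. The next qualifying day is July 3, 2029.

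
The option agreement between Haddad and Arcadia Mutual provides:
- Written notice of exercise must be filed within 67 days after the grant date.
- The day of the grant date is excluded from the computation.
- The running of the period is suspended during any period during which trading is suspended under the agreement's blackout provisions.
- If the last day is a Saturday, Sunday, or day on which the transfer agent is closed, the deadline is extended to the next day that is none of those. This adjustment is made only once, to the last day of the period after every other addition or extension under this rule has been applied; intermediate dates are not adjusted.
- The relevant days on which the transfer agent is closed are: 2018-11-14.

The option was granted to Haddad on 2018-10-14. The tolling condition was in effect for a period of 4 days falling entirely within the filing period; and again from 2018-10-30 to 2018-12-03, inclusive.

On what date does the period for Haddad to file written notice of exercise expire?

January 28, 2019

67 days after 2018-10-14 is December 20, 2018.
Tolling adds 4 days: December 20, 2018 + 4 days = December 24, 2018.
From October 30, 2018 through December 3, 2018 inclusive is 35 days; tolling adds 35 days: December 24, 2018 + 35 days = January 28, 2019.
January 28, 2019 is a Monday and not a day on which the transfer agent is closed, so no extension applies.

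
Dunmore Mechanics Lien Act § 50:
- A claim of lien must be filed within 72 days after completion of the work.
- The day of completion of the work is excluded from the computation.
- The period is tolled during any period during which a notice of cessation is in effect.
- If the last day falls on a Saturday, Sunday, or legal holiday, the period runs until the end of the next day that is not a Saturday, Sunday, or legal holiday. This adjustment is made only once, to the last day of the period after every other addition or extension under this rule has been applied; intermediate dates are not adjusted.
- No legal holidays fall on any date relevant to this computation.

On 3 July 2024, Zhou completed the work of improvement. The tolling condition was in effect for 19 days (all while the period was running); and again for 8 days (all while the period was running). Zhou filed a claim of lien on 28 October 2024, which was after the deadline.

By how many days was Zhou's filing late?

72 days after 3 July 2024 is September 13, 2024.
Tolling adds 19 days: September 13, 2024 + 19 days = October 2, 2024.
Tolling adds 8 days: October 2, 2024 + 8 days = October 10, 2024.
October 10, 2024 is a Thursday and not a legal holiday, so no extension applies.
The deadline is October 10, 2024; from October 10, 2024 to October 28, 2024 is 18 days.

18 days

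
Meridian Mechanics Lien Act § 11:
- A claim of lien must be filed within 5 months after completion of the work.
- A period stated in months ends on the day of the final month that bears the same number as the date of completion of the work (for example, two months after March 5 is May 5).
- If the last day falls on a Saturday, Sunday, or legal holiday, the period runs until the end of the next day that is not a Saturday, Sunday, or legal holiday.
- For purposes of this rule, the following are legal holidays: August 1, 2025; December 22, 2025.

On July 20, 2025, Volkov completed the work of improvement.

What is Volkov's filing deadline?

5 months after July 20, 2025 is December 20, 2025.
December 20, 2025 is Saturday; December 21, 2025 is Sunday; December 22, 2025 is a listed holiday. The next qualifying day is December 23, 2025.

December 23, 2025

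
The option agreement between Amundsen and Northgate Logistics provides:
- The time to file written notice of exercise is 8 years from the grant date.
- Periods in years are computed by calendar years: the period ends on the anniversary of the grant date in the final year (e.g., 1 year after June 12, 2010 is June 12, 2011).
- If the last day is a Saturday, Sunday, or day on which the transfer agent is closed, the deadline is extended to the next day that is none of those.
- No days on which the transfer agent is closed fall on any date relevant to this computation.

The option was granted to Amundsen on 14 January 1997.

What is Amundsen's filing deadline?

8 years after 14 January 1997 is January 14, 2005.
January 14, 2005 is a Friday and not a day on which the transfer agent is closed, so no extension applies.

January 14, 2005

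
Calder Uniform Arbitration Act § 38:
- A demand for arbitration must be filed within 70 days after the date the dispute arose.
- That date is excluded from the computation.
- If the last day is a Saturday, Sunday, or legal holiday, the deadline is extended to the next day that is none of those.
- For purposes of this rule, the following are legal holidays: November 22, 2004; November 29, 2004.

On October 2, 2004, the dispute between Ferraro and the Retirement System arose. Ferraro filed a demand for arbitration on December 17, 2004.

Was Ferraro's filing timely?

No

70 days after October 2, 2004 is December 11, 2004.
December 11, 2004 is Saturday; December 12, 2004 is Sunday. The next qualifying day is December 13, 2004.
The deadline is December 13, 2004; the filing on December 17, 2004 is after that date.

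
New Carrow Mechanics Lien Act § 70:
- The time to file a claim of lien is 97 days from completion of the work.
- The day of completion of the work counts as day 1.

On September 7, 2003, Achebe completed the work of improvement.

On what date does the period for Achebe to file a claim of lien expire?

Counting September 7, 2003 as day 1, day 97 is December 12, 2003.

December 12, 2003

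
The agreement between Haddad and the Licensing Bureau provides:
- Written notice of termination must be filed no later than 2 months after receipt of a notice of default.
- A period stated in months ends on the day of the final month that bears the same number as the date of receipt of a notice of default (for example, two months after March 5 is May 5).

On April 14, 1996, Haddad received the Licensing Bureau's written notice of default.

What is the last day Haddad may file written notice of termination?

June 14, 1996

2 months after April 14, 1996 is June 14, 1996.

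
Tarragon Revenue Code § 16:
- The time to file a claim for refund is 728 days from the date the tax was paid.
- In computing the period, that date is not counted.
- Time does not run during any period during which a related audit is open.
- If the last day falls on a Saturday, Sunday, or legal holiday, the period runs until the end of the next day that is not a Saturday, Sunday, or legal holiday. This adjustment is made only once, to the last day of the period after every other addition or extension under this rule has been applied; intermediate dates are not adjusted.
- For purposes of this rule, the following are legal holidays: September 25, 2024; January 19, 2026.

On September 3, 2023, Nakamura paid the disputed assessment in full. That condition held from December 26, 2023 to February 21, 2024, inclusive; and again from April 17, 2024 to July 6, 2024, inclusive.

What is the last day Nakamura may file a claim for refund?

January 20, 2026

728 days after September 3, 2023 is August 31, 2025.
From December 26, 2023 through February 21, 2024 inclusive is 58 days; tolling adds 58 days: August 31, 2025 + 58 days = October 28, 2025.
From April 17, 2024 through July 6, 2024 inclusive is 81 days; tolling adds 81 days: October 28, 2025 + 81 days = January 17, 2026.
January 17, 2026 is Saturday; January 18, 2026 is Sunday; January 19, 2026 is a listed holiday. The next qualifying day is January 20, 2026.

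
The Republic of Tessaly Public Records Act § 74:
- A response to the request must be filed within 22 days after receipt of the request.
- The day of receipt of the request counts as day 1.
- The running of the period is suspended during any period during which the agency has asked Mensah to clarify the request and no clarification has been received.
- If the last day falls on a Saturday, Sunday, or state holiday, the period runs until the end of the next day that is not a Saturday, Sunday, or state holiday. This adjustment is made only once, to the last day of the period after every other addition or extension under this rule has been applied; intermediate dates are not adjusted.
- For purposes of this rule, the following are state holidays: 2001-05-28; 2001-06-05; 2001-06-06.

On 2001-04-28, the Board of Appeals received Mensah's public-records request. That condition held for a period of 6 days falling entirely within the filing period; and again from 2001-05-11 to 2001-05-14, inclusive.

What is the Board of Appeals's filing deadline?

Counting 2001-04-28 as day 1, day 22 is May 19, 2001.
Tolling adds 6 days: May 19, 2001 + 6 days = May 25, 2001.
From May 11, 2001 through May 14, 2001 inclusive is 4 days; tolling adds 4 days: May 25, 2001 + 4 days = May 29, 2001.
May 29, 2001 is a Tuesday and not a state holiday, so no extension applies.

May 29, 2001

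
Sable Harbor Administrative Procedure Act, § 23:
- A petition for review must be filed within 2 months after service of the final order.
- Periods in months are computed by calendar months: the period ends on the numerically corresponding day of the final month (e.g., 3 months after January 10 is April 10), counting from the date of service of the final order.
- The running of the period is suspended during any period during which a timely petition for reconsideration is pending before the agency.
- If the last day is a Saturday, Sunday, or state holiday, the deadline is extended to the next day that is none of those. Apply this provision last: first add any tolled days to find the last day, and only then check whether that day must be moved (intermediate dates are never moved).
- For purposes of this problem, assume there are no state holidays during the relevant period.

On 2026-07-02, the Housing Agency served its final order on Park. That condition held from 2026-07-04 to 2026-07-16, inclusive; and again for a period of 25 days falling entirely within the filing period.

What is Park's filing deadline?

October 12, 2026

2 months after 2026-07-02 is September 2, 2026.
From July 4, 2026 through July 16, 2026 inclusive is 13 days; tolling adds 13 days: September 2, 2026 + 13 days = September 15, 2026.
Tolling adds 25 days: September 15, 2026 + 25 days = October 10, 2026.
October 10, 2026 is Saturday; October 11, 2026 is Sunday. The next qualifying day is October 12, 2026.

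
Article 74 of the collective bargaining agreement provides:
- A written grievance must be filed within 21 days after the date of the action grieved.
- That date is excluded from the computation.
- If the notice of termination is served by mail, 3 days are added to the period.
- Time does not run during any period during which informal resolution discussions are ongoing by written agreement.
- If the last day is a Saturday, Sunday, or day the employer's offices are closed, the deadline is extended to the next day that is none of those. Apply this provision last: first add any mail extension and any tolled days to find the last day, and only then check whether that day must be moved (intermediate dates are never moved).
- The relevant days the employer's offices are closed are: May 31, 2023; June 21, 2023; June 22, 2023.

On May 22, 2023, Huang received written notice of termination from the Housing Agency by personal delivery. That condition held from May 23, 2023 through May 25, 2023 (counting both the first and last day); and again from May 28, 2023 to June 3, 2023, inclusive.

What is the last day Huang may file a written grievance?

June 23, 2023

21 days after May 22, 2023 is June 12, 2023.
Service was not by mail, so no mail extension applies.
From May 23, 2023 through May 25, 2023 inclusive is 3 days; tolling adds 3 days: June 12, 2023 + 3 days = June 15, 2023.
From May 28, 2023 through June 3, 2023 inclusive is 7 days; tolling adds 7 days: June 15, 2023 + 7 days = June 22, 2023.
June 22, 2023 is a listed holiday. The next qualifying day is June 23, 2023.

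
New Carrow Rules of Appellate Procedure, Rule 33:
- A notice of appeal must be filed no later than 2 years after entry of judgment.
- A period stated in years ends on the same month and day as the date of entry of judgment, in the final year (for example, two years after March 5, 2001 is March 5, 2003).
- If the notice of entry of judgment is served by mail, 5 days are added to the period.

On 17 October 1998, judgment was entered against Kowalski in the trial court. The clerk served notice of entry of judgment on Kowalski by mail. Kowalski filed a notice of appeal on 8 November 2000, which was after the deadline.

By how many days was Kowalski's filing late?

17 days

2 years after 17 October 1998 is October 17, 2000.
Service was by mail, adding 5 days: October 17, 2000 + 5 days = October 22, 2000.
The deadline is October 22, 2000; from October 22, 2000 to November 8, 2000 is 17 days.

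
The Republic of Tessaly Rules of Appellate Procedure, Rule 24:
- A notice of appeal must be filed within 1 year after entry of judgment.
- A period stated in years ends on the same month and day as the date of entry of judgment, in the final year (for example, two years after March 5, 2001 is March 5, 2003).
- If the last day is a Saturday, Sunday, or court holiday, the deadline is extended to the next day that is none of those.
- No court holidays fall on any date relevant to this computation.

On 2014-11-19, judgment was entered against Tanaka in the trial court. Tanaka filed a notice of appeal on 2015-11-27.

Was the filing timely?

1 year after 2014-11-19 is November 19, 2015.
November 19, 2015 is a Thursday and not a court holiday, so no extension applies.
The deadline is November 19, 2015; the filing on November 27, 2015 is after that date.

No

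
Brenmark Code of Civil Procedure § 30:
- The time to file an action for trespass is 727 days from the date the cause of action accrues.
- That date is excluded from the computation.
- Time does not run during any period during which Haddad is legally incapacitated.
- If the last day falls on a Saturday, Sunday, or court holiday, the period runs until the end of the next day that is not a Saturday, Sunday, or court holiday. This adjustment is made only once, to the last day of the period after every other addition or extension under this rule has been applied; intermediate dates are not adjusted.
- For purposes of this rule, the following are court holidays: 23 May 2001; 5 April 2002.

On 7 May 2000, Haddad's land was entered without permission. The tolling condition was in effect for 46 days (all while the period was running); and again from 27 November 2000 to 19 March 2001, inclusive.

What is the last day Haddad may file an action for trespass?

October 10, 2002

727 days after 7 May 2000 is May 4, 2002.
Tolling adds 46 days: May 4, 2002 + 46 days = June 19, 2002.
From November 27, 2000 through March 19, 2001 inclusive is 113 days; tolling adds 113 days: June 19, 2002 + 113 days = October 10, 2002.
October 10, 2002 is a Thursday and not a court holiday, so no extension applies.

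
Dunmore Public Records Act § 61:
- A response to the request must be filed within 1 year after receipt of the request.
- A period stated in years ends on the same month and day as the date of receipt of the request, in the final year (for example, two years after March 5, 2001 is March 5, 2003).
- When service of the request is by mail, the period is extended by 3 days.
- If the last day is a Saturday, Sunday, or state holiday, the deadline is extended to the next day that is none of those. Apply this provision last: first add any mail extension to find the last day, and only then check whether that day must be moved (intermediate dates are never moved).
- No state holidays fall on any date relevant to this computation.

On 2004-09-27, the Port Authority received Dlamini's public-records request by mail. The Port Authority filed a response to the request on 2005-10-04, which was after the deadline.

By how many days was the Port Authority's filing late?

1 year after 2004-09-27 is September 27, 2005.
Service was by mail, adding 3 days: September 27, 2005 + 3 days = September 30, 2005.
September 30, 2005 is a Friday and not a state holiday, so no extension applies.
The deadline is September 30, 2005; from September 30, 2005 to October 4, 2005 is 4 days.

4 days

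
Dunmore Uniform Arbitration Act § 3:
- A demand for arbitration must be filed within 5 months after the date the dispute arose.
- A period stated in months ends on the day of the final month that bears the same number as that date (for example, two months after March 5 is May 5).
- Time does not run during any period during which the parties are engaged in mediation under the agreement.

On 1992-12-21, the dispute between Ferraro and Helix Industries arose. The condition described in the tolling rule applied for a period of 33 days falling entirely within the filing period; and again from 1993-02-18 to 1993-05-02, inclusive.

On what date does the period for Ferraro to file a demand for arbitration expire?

September 5, 1993

5 months after 1992-12-21 is May 21, 1993.
Tolling adds 33 days: May 21, 1993 + 33 days = June 23, 1993.
From February 18, 1993 through May 2, 1993 inclusive is 74 days; tolling adds 74 days: June 23, 1993 + 74 days = September 5, 1993.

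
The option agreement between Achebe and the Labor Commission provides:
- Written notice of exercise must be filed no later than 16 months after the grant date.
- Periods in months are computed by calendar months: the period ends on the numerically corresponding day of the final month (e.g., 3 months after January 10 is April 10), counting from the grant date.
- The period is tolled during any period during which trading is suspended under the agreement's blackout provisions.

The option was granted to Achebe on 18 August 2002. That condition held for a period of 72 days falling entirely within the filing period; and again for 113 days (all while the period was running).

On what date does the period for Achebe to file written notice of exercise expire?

June 20, 2004

16 months after 18 August 2002 is December 18, 2003.
Tolling adds 72 days: December 18, 2003 + 72 days = February 28, 2004.
Tolling adds 113 days: February 28, 2004 + 113 days = June 20, 2004.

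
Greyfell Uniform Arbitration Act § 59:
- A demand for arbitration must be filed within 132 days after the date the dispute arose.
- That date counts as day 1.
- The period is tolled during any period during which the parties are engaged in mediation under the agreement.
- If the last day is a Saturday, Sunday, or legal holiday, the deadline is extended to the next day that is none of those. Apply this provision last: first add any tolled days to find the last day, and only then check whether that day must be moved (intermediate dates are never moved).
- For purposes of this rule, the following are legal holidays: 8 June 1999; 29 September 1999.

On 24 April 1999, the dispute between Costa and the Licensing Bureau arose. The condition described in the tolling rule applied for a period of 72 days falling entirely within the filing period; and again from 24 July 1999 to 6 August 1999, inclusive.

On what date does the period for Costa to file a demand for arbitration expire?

Counting 24 April 1999 as day 1, day 132 is September 2, 1999.
Tolling adds 72 days: September 2, 1999 + 72 days = November 13, 1999.
From July 24, 1999 through August 6, 1999 inclusive is 14 days; tolling adds 14 days: November 13, 1999 + 14 days = November 27, 1999.
November 27, 1999 is Saturday; November 28, 1999 is Sunday. The next qualifying day is November 29, 1999.

November 29, 1999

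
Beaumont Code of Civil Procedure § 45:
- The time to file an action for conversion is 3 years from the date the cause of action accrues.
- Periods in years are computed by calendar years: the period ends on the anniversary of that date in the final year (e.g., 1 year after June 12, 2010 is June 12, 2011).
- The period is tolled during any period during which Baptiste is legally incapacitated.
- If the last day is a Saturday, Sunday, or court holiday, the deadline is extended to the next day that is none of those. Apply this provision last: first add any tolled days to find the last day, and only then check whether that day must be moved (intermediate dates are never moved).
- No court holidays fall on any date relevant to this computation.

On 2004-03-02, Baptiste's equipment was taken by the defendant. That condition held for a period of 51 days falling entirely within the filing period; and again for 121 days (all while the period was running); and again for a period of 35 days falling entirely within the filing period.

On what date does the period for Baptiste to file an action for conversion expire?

September 25, 2007

3 years after 2004-03-02 is March 2, 2007.
Tolling adds 51 days: March 2, 2007 + 51 days = April 22, 2007.
Tolling adds 121 days: April 22, 2007 + 121 days = August 21, 2007.
Tolling adds 35 days: August 21, 2007 + 35 days = September 25, 2007.
September 25, 2007 is a Tuesday and not a court holiday, so no extension applies.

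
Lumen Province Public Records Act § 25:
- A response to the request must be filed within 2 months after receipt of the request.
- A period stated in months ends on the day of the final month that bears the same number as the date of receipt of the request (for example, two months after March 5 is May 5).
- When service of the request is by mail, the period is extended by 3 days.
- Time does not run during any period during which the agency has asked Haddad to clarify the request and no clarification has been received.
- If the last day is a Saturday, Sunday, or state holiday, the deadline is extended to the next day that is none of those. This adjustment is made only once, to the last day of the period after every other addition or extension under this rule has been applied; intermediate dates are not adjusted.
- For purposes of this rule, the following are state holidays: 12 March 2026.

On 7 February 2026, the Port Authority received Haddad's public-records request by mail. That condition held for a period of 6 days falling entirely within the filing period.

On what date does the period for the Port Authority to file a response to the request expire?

2 months after 7 February 2026 is April 7, 2026.
Service was by mail, adding 3 days: April 7, 2026 + 3 days = April 10, 2026.
Tolling adds 6 days: April 10, 2026 + 6 days = April 16, 2026.
April 16, 2026 is a Thursday and not a state holiday, so no extension applies.

April 16, 2026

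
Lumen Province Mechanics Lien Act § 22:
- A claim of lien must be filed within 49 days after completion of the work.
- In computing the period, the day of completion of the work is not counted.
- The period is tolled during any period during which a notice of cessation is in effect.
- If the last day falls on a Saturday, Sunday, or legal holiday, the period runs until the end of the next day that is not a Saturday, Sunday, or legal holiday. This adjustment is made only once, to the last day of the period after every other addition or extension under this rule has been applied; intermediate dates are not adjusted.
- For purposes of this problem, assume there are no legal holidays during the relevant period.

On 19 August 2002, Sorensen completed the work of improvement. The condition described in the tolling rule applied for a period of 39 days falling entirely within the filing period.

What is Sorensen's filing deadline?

49 days after 19 August 2002 is October 7, 2002.
Tolling adds 39 days: October 7, 2002 + 39 days = November 15, 2002.
November 15, 2002 is a Friday and not a legal holiday, so no extension applies.

November 15, 2002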